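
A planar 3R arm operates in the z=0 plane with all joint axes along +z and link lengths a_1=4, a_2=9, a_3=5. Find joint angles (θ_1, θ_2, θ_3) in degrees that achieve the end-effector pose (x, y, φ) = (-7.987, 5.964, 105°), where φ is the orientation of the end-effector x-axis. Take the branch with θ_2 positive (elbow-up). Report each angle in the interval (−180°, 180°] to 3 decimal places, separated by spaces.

wrist centre = target − a_3·(cos φ, sin φ) = (-6.6929, 1.1344)
cos θ_2 = (46.0818−4²−9²)/(2·4·9) = -0.7072; θ_2 = 135.0074° (elbow-up)
β = atan2(1.1344,-6.6929) = 170.3804°; ψ = atan2(6.3631,-2.3648) = 110.3869°
θ_1 = β − ψ = 59.9935°
θ_3 = φ − θ_1 − θ_2 = -90.0009° (wrapped to (-180°,180°])

59.994 135.007 -90.001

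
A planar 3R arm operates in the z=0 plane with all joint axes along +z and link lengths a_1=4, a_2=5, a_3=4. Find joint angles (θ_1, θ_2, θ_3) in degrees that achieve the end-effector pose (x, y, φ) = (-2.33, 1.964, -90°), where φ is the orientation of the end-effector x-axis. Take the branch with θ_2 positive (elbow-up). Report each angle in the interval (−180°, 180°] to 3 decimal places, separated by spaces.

59.998 90.003 120.000

wrist centre = target − a_3·(cos φ, sin φ) = (-2.3300, 5.9640)
cos θ_2 = (40.9982−4²−5²)/(2·4·5) = -0.0000; θ_2 = 90.0026° (elbow-up)
β = atan2(5.9640,-2.3300) = 111.3395°; ψ = atan2(5.0000,3.9998) = 51.3418°
θ_1 = β − ψ = 59.9977°
θ_3 = φ − θ_1 − θ_2 = 119.9997° (wrapped to (-180°,180°])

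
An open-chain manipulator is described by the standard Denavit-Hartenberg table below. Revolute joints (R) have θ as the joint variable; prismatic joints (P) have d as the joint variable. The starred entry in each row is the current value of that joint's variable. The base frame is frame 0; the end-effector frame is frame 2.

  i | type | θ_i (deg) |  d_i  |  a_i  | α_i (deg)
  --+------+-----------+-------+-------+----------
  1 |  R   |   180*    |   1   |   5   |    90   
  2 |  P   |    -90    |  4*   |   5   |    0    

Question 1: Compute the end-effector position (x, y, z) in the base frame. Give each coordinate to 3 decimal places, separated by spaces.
-5.000 4.000 -4.000

after link 1: o_1 = (-5.0000, 0.0000, 1.0000)
after link 2: o_2 = (-5.0000, 4.0000, -4.0000)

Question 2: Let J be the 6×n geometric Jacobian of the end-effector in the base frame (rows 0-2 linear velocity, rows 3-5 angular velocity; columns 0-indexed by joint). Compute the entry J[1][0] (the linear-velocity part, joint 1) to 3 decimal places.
axis z_0 = ẑ; lever o_n−o_0 = (-5.0000,4.0000,-4.0000)
cross product → J_v[:, 0] = (-4.0000,-5.0000,0.0000)
J_ω[:, 0] = z_0
entry J[1][0] = -5.0000

-5.000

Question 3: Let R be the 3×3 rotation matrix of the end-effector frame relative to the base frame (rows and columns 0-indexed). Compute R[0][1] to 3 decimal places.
End-effector y-axis (col 1 of R) = (-1.0000,0.0000,0.0000)
R[0][1] = -1.0000

-1.000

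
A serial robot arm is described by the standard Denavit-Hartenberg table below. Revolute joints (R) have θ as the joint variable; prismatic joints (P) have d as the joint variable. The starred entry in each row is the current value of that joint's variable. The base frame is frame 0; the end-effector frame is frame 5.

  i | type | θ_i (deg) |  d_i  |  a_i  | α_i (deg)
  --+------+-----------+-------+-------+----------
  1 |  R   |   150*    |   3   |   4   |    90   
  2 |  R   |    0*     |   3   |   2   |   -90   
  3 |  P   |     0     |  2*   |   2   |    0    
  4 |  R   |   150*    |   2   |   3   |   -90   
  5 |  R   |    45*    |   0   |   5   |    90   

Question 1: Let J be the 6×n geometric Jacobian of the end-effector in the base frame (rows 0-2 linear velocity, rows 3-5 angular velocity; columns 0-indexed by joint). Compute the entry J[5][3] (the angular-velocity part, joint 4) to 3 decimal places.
axis z_3 = (0.0000,0.0000,1.0000); lever o_n−o_3 = (3.2678,-5.6599,-1.5355)
cross product → J_v[:, 3] = (5.6599,3.2678,-0.0000)
J_ω[:, 3] = z_3
entry J[5][3] = 1.0000

1.000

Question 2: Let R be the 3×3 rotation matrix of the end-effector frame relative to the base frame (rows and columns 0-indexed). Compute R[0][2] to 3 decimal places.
0.354

End-effector z-axis (col 2 of R) = (0.3536,-0.6124,0.7071)
R[0][2] = 0.3536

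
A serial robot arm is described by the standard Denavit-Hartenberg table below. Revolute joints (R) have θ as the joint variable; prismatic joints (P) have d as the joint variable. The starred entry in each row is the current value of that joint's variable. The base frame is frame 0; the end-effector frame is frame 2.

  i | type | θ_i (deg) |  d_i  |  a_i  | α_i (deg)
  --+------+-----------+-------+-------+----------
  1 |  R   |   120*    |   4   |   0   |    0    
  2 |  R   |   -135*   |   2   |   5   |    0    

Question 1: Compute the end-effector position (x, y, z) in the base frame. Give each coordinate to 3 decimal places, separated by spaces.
after link 1: o_1 = (0.0000, 0.0000, 4.0000)
after link 2: o_2 = (4.8296, -1.2941, 6.0000)

4.830 -1.294 6.000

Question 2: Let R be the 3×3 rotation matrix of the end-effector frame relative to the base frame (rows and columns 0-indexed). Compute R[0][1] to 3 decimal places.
0.259

End-effector y-axis (col 1 of R) = (0.2588,0.9659,0.0000)
R[0][1] = 0.2588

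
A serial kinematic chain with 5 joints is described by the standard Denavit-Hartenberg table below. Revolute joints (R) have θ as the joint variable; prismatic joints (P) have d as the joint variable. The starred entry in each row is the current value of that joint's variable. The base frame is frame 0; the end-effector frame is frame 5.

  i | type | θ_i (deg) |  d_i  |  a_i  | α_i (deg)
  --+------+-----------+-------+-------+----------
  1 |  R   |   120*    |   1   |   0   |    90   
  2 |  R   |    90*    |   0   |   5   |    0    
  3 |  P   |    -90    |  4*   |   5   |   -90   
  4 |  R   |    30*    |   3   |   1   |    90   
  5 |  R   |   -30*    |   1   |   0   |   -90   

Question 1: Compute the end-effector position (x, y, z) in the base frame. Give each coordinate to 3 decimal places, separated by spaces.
0.598 7.696 9.000

after link 1: o_1 = (0.0000, 0.0000, 1.0000)
after link 2: o_2 = (-0.0000, 0.0000, 6.0000)
after link 3: o_3 = (0.9641, 6.3301, 6.0000)
after link 4: o_4 = (0.0981, 6.8301, 9.0000)
after link 5: o_5 = (0.5981, 7.6962, 9.0000)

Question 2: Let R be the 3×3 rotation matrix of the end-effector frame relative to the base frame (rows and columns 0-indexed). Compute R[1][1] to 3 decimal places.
End-effector y-axis (col 1 of R) = (-0.5000,-0.8660,-0.0000)
R[1][1] = -0.8660

-0.866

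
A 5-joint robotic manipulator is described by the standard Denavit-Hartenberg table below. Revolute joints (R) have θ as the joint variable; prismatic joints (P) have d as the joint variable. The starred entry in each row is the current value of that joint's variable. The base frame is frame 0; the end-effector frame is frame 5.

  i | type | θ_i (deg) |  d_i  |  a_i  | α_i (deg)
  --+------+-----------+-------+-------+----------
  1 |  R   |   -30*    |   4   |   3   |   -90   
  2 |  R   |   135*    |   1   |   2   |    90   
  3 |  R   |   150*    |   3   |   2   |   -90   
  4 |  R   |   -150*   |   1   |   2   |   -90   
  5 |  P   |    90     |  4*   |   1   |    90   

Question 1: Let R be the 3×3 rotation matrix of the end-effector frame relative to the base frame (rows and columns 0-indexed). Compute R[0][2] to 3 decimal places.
-0.370

End-effector z-axis (col 2 of R) = (-0.3696,-0.2866,-0.8839)
R[0][2] = -0.3696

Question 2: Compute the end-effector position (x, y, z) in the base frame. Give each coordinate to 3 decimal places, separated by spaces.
after link 1: o_1 = (2.5981, -1.5000, 4.0000)
after link 2: o_2 = (1.8733, 0.0731, 2.5858)
after link 3: o_3 = (5.2711, -0.7339, 1.6892)
after link 4: o_4 = (4.4051, -2.2339, 0.2750)
after link 5: o_5 = (8.2139, -2.2782, -1.3033)

8.214 -2.278 -1.303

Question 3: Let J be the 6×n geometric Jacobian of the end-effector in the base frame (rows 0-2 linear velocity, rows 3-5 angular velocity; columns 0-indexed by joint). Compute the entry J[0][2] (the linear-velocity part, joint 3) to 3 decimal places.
-0.288

axis z_2 = (0.6124,-0.3536,-0.7071); lever o_n−o_2 = (6.3406,-2.3513,-3.8891)
cross product → J_v[:, 2] = (-0.2876,-2.1019,0.8018)
J_ω[:, 2] = z_2
entry J[0][2] = -0.2876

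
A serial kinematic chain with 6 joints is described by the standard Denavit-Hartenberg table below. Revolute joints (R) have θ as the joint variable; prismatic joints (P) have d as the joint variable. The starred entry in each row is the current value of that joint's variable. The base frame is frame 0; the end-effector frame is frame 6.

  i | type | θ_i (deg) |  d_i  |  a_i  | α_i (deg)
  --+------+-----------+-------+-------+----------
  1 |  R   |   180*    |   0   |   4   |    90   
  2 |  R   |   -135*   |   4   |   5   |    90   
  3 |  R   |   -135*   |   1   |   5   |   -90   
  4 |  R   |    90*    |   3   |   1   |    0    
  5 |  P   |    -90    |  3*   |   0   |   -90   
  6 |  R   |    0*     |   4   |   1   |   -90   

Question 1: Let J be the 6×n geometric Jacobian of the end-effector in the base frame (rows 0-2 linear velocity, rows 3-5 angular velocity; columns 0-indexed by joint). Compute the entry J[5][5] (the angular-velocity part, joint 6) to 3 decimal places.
-0.707

axis z_5 = (-0.7071,-0.0000,-0.7071); lever o_n−o_5 = (-3.3284,-0.7071,-2.3284)
cross product → J_v[:, 5] = (-0.5000,0.7071,0.5000)
J_ω[:, 5] = z_5
entry J[5][5] = -0.7071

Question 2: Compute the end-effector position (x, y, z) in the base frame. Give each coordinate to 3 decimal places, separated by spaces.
-3.293 -4.485 -6.364

after link 1: o_1 = (-4.0000, 0.0000, 0.0000)
after link 2: o_2 = (-0.4645, 4.0000, -3.5355)
after link 3: o_3 = (-2.2574, 0.4645, -0.3284)
after link 4: o_4 = (-1.4645, -1.6569, -2.5355)
after link 5: o_5 = (0.0355, -3.7782, -4.0355)
after link 6: o_6 = (-3.2929, -4.4853, -6.3640)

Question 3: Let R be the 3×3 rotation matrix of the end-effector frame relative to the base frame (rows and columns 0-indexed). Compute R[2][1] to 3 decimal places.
End-effector y-axis (col 1 of R) = (0.7071,0.0000,0.7071)
R[2][1] = 0.7071

0.707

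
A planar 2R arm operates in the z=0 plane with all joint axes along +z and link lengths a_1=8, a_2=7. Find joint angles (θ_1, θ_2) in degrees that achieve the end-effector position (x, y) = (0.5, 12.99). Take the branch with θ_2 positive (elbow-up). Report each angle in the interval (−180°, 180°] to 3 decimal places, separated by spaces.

cos θ_2 = (168.9901−8²−7²)/(2·8·7) = 0.4999; θ_2 = 60.0058° (elbow-up)
β = atan2(12.9900,0.5000) = 87.7957°; ψ = atan2(6.0625,11.4994) = 27.7984°
θ_1 = β − ψ = 59.9973°

59.997 60.006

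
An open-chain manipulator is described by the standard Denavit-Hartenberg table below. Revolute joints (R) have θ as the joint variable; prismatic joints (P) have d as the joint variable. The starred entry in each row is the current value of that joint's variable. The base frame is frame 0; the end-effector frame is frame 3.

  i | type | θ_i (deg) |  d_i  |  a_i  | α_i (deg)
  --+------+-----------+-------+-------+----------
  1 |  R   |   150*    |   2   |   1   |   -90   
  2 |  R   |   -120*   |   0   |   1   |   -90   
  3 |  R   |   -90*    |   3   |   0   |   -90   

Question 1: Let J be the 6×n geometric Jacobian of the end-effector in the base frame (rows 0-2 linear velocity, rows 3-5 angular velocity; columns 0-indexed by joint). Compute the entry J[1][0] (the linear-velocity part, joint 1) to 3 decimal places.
-2.683

axis z_0 = ẑ; lever o_n−o_0 = (-2.6830,1.5490,4.3660)
cross product → J_v[:, 0] = (-1.5490,-2.6830,0.0000)
J_ω[:, 0] = z_0
entry J[1][0] = -2.6830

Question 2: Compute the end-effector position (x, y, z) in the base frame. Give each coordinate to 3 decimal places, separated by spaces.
-2.683 1.549 4.366

after link 1: o_1 = (-0.8660, 0.5000, 2.0000)
after link 2: o_2 = (-0.4330, 0.2500, 2.8660)
after link 3: o_3 = (-2.6830, 1.5490, 4.3660)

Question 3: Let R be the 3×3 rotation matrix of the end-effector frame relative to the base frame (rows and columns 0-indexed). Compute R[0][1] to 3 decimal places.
End-effector y-axis (col 1 of R) = (0.7500,-0.4330,-0.5000)
R[0][1] = 0.7500

0.750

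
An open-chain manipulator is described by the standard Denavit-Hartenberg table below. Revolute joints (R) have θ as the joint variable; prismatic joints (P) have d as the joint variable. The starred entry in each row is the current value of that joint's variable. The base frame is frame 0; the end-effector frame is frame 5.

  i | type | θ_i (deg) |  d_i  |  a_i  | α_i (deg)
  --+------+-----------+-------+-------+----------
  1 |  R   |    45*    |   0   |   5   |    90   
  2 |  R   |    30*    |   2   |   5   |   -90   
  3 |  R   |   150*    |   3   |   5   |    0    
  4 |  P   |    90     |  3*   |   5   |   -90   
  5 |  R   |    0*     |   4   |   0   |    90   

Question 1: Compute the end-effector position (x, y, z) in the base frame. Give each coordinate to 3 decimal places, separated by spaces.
6.537 -1.708 6.013

after link 1: o_1 = (3.5355, 3.5355, 0.0000)
after link 2: o_2 = (8.0116, 5.1832, 2.5000)
after link 3: o_3 = (2.5315, 3.2386, 2.9330)
after link 4: o_4 = (3.0018, -2.4148, 4.2811)
after link 5: o_5 = (6.5373, -1.7077, 6.0131)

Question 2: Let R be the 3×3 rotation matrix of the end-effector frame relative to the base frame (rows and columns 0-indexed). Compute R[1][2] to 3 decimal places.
End-effector z-axis (col 2 of R) = (-0.3536,-0.3536,0.8660)
R[1][2] = -0.3536

-0.354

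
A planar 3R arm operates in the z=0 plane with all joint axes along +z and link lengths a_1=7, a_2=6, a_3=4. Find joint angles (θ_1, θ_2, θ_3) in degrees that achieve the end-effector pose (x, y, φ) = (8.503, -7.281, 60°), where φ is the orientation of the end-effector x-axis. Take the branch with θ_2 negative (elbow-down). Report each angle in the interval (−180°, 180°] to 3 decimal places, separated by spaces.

-44.998 -30.000 134.998

wrist centre = target − a_3·(cos φ, sin φ) = (6.5030, -10.7451)
cos θ_2 = (157.7462−7²−6²)/(2·7·6) = 0.8660; θ_2 = -29.9999° (elbow-down)
β = atan2(-10.7451,6.5030) = -58.8174°; ψ = atan2(-3.0000,12.1962) = -13.8192°
θ_1 = β − ψ = -44.9983°
θ_3 = φ − θ_1 − θ_2 = 134.9981° (wrapped to (-180°,180°])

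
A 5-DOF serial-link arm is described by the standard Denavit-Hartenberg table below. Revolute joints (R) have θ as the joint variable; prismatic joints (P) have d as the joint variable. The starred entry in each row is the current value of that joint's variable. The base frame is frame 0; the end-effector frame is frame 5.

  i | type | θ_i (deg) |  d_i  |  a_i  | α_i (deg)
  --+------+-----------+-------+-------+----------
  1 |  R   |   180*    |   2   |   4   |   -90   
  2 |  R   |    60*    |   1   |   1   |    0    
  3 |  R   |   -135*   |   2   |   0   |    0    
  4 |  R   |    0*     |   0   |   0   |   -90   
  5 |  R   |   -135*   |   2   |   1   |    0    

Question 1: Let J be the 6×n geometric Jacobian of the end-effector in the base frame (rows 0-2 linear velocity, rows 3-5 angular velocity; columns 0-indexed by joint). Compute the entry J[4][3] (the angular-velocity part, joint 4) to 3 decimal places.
-1.000

axis z_3 = (-0.0000,-1.0000,0.0000); lever o_n−o_3 = (-1.7488,-0.7071,-1.2007)
cross product → J_v[:, 3] = (1.2007,-0.0000,-1.7488)
J_ω[:, 3] = z_3
entry J[4][3] = -1.0000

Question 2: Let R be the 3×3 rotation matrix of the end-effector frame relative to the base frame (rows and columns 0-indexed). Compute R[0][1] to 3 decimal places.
-0.183

End-effector y-axis (col 1 of R) = (-0.1830,-0.7071,0.6830)
R[0][1] = -0.1830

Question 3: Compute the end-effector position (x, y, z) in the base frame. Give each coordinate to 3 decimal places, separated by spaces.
after link 1: o_1 = (-4.0000, 0.0000, 2.0000)
after link 2: o_2 = (-4.5000, -1.0000, 1.1340)
after link 3: o_3 = (-4.5000, -3.0000, 1.1340)
after link 4: o_4 = (-4.5000, -3.0000, 1.1340)
after link 5: o_5 = (-6.2488, -3.7071, -0.0667)

-6.249 -3.707 -0.067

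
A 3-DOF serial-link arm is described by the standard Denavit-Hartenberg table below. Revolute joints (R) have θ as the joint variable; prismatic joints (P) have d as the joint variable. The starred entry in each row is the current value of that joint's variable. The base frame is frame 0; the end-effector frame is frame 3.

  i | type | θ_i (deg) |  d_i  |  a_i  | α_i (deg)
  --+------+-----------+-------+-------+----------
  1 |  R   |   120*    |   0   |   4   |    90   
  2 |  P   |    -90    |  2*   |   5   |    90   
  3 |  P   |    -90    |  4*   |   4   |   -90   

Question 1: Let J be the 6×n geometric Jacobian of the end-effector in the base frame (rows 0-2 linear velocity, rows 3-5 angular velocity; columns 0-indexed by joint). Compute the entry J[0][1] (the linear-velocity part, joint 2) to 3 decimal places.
0.866

prismatic axis z_1 = (0.8660,0.5000,0.0000)
J_v[:, 1] = z_1; J_ω[:, 1] = (0,0,0)
entry J[0][1] = 0.8660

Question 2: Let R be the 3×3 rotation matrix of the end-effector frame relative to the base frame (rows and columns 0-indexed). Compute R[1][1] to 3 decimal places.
0.866

End-effector y-axis (col 1 of R) = (-0.5000,0.8660,0.0000)
R[1][1] = 0.8660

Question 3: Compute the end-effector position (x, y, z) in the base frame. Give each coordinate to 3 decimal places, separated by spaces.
after link 1: o_1 = (-2.0000, 3.4641, 0.0000)
after link 2: o_2 = (-0.2679, 4.4641, -5.0000)
after link 3: o_3 = (-1.7321, -1.0000, -5.0000)

-1.732 -1.000 -5.000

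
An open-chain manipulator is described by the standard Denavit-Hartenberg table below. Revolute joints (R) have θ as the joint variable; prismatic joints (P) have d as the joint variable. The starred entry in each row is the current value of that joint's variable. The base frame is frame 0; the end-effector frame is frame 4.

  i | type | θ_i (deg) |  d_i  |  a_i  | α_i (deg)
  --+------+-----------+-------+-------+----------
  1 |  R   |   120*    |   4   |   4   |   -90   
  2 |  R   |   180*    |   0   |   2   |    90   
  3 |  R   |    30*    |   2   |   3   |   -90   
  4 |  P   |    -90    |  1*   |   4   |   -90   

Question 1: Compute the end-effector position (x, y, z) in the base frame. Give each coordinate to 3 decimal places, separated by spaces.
after link 1: o_1 = (-2.0000, 3.4641, 4.0000)
after link 2: o_2 = (-1.0000, 1.7321, 4.0000)
after link 3: o_3 = (-1.0000, -1.2679, 2.0000)
after link 4: o_4 = (-2.0000, -1.2679, -2.0000)

-2.000 -1.268 -2.000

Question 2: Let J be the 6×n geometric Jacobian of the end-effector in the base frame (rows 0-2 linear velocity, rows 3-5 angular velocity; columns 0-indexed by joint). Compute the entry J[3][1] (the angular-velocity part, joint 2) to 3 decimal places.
-0.866

axis z_1 = (-0.8660,-0.5000,0.0000); lever o_n−o_1 = (-0.0000,-4.7321,-6.0000)
cross product → J_v[:, 1] = (3.0000,-5.1962,4.0981)
J_ω[:, 1] = z_1
entry J[3][1] = -0.8660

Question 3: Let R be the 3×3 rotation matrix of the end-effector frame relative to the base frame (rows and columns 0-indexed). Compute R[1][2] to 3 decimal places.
-1.000

End-effector z-axis (col 2 of R) = (-0.0000,-1.0000,0.0000)
R[1][2] = -1.0000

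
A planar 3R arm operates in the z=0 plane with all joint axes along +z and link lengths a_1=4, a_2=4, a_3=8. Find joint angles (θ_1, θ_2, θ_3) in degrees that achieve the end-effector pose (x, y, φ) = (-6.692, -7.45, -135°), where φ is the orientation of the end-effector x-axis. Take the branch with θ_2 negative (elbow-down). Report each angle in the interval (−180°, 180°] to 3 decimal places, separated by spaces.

wrist centre = target − a_3·(cos φ, sin φ) = (-1.0351, -1.7931)
cos θ_2 = (4.2869−4²−4²)/(2·4·4) = -0.8660; θ_2 = -150.0010° (elbow-down)
β = atan2(-1.7931,-1.0351) = -119.9969°; ψ = atan2(-1.9999,0.5359) = -75.0005°
θ_1 = β − ψ = -44.9964°
θ_3 = φ − θ_1 − θ_2 = 59.9975° (wrapped to (-180°,180°])

-44.996 -150.001 59.997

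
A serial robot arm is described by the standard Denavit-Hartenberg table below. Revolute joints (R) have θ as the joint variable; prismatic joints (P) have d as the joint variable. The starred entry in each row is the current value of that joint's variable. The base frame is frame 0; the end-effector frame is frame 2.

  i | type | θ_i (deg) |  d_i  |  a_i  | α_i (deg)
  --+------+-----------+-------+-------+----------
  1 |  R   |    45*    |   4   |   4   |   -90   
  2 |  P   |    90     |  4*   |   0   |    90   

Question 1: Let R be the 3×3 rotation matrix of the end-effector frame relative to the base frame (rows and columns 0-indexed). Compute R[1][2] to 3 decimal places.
End-effector z-axis (col 2 of R) = (0.7071,0.7071,0.0000)
R[1][2] = 0.7071

0.707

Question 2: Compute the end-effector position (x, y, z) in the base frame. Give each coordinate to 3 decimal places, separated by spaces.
after link 1: o_1 = (2.8284, 2.8284, 4.0000)
after link 2: o_2 = (0.0000, 5.6569, 4.0000)

0.000 5.657 4.000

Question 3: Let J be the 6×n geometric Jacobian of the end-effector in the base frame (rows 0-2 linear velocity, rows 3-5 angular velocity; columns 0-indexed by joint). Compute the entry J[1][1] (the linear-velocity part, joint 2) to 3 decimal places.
0.707

prismatic axis z_1 = (-0.7071,0.7071,0.0000)
J_v[:, 1] = z_1; J_ω[:, 1] = (0,0,0)
entry J[1][1] = 0.7071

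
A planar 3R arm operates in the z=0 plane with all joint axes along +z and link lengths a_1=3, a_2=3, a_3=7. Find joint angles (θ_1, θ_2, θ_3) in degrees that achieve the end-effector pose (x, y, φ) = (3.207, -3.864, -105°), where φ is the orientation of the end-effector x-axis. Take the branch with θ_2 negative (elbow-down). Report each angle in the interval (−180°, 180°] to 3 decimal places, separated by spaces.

45.016 -30.034 -119.982

wrist centre = target − a_3·(cos φ, sin φ) = (5.0187, 2.8975)
cos θ_2 = (33.5831−3²−3²)/(2·3·3) = 0.8657; θ_2 = -30.0342° (elbow-down)
β = atan2(2.8975,5.0187) = 29.9993°; ψ = atan2(-1.5016,5.5972) = -15.0171°
θ_1 = β − ψ = 45.0164°
θ_3 = φ − θ_1 − θ_2 = -119.9822° (wrapped to (-180°,180°])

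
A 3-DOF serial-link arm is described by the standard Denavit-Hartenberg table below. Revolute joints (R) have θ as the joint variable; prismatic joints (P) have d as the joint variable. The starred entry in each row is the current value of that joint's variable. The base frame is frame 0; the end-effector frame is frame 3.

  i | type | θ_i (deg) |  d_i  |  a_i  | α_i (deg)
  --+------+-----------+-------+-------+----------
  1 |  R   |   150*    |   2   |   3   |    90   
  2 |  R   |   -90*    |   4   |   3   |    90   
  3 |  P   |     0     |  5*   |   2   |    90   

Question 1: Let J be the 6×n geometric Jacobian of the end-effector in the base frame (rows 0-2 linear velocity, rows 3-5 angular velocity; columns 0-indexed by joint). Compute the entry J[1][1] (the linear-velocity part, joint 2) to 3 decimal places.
axis z_1 = (0.5000,0.8660,0.0000); lever o_n−o_1 = (6.3301,0.9641,-5.0000)
cross product → J_v[:, 1] = (-4.3301,2.5000,-5.0000)
J_ω[:, 1] = z_1
entry J[1][1] = 2.5000

2.500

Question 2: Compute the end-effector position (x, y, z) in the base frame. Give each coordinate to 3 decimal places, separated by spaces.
3.732 2.464 -3.000

after link 1: o_1 = (-2.5981, 1.5000, 2.0000)
after link 2: o_2 = (-0.5981, 4.9641, -1.0000)
after link 3: o_3 = (3.7321, 2.4641, -3.0000)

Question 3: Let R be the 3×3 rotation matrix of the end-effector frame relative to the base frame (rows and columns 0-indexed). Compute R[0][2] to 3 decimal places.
End-effector z-axis (col 2 of R) = (-0.5000,-0.8660,-0.0000)
R[0][2] = -0.5000

-0.500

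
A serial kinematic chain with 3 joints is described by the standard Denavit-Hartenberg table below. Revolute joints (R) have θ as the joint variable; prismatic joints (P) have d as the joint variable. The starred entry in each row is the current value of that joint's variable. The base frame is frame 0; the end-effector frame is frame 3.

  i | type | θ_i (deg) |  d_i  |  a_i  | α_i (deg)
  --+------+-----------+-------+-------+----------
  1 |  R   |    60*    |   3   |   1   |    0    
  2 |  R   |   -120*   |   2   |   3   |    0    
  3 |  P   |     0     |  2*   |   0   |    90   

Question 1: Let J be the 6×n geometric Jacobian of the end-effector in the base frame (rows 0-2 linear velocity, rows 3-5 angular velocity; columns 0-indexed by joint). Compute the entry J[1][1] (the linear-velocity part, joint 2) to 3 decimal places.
1.500

axis z_1 = (0.0000,0.0000,1.0000); lever o_n−o_1 = (1.5000,-2.5981,4.0000)
cross product → J_v[:, 1] = (2.5981,1.5000,-0.0000)
J_ω[:, 1] = z_1
entry J[1][1] = 1.5000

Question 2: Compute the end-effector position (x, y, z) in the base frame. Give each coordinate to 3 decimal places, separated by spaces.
2.000 -1.732 7.000

after link 1: o_1 = (0.5000, 0.8660, 3.0000)
after link 2: o_2 = (2.0000, -1.7321, 5.0000)
after link 3: o_3 = (2.0000, -1.7321, 7.0000)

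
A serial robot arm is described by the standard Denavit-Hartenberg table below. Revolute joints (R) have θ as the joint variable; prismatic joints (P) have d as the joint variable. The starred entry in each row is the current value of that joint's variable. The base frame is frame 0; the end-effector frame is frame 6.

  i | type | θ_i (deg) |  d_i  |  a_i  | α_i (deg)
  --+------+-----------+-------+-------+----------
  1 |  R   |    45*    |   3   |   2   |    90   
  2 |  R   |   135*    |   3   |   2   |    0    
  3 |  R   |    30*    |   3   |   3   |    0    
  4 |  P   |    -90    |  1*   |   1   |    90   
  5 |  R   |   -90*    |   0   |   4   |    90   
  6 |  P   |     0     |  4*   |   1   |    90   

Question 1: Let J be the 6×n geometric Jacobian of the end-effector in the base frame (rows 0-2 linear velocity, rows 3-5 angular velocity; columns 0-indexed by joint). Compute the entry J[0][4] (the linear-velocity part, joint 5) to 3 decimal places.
-1.913

axis z_4 = (0.6830,0.6830,-0.2588); lever o_n−o_4 = (-4.2676,2.8035,-3.8637)
cross product → J_v[:, 4] = (-1.9134,3.7435,4.8296)
J_ω[:, 4] = z_4
entry J[0][4] = -1.9134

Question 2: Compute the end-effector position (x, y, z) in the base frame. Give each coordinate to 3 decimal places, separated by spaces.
after link 1: o_1 = (1.4142, 1.4142, 3.0000)
after link 2: o_2 = (2.5355, -1.7071, 4.4142)
after link 3: o_3 = (2.6078, -5.8775, 5.1907)
after link 4: o_4 = (3.4979, -6.4016, 6.1566)
after link 5: o_5 = (0.6695, -3.5731, 6.1566)
after link 6: o_6 = (-0.7696, -3.5981, 2.2929)

-0.770 -3.598 2.293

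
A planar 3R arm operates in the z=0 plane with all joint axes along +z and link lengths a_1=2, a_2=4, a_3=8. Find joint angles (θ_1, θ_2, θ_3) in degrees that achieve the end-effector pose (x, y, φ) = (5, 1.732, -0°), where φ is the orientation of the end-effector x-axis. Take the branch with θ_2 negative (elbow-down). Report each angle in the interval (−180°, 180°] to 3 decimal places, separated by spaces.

wrist centre = target − a_3·(cos φ, sin φ) = (-3.0000, 1.7320)
cos θ_2 = (11.9998−2²−4²)/(2·2·4) = -0.5000; θ_2 = -120.0007° (elbow-down)
β = atan2(1.7320,-3.0000) = 150.0007°; ψ = atan2(-3.4641,-0.0000) = -90.0007°
θ_1 = β − ψ = 240.0015°
θ_3 = φ − θ_1 − θ_2 = -120.0007° (wrapped to (-180°,180°])

-119.999 -120.001 -120.001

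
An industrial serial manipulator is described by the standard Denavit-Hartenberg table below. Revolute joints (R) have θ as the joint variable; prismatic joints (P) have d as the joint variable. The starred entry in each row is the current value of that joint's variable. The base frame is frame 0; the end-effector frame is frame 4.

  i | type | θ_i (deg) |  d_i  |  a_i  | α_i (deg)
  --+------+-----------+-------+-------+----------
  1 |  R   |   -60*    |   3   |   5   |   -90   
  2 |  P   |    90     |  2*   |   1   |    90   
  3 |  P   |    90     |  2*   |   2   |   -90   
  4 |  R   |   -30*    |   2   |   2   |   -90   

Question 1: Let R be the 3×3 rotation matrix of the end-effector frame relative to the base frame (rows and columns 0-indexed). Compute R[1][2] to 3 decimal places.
1.000

End-effector z-axis (col 2 of R) = (-0.0000,1.0000,0.0000)
R[1][2] = 1.0000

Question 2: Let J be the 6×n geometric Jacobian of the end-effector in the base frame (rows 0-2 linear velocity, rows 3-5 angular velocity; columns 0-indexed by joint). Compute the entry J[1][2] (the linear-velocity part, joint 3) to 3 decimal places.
prismatic axis z_2 = (0.5000,-0.8660,0.0000)
J_v[:, 2] = z_2; J_ω[:, 2] = (0,0,0)
entry J[1][2] = -0.8660

-0.866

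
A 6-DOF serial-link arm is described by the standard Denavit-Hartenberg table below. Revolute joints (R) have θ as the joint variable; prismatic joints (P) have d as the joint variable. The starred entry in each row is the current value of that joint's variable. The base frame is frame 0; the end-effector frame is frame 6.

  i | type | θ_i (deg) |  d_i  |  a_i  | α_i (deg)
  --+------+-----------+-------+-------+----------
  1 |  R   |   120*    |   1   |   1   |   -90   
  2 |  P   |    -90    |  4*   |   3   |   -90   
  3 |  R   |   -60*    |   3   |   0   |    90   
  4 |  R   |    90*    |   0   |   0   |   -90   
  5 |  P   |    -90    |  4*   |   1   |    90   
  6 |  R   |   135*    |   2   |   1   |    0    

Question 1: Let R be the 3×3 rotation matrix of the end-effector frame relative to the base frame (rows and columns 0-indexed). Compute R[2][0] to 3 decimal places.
End-effector x-axis (col 0 of R) = (0.8365,0.4830,0.2588)
R[2][0] = 0.2588

0.259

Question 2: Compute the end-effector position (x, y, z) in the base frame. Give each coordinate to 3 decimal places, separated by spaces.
after link 1: o_1 = (-0.5000, 0.8660, 1.0000)
after link 2: o_2 = (-3.9641, -1.1340, 4.0000)
after link 3: o_3 = (-5.4641, 1.4641, 4.0000)
after link 4: o_4 = (-5.4641, 1.4641, 4.0000)
after link 5: o_5 = (-2.8971, 2.9462, 1.1340)
after link 6: o_6 = (-1.0606, 1.6971, 1.3928)

-1.061 1.697 1.393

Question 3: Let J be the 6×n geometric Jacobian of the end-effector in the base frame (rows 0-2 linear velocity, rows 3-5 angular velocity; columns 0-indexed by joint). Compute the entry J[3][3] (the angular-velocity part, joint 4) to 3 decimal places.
-0.433

axis z_3 = (-0.4330,-0.2500,-0.8660); lever o_n−o_3 = (4.4035,0.2330,-2.6072)
cross product → J_v[:, 3] = (0.8536,-4.9425,1.0000)
J_ω[:, 3] = z_3
entry J[3][3] = -0.4330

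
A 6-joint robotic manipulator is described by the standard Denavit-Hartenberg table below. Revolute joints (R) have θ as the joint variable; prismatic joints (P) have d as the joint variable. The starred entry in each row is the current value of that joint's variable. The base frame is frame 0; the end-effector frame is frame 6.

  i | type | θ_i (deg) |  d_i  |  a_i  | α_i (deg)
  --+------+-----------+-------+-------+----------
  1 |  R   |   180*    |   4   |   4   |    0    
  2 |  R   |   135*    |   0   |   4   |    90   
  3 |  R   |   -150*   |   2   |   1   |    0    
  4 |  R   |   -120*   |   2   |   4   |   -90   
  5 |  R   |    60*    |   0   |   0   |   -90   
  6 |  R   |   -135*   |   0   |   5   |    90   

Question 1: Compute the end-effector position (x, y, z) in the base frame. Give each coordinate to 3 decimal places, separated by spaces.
-9.277 -4.710 5.732

after link 1: o_1 = (-4.0000, 0.0000, 4.0000)
after link 2: o_2 = (-1.1716, -2.8284, 4.0000)
after link 3: o_3 = (-3.1982, -3.6303, 3.5000)
after link 4: o_4 = (-4.6124, -5.0445, 7.5000)
after link 5: o_5 = (-4.6124, -5.0445, 7.5000)
after link 6: o_6 = (-9.2774, -4.7095, 5.7322)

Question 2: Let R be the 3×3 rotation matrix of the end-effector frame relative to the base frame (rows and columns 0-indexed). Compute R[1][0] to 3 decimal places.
End-effector x-axis (col 0 of R) = (-0.9330,0.0670,-0.3536)
R[1][0] = 0.0670

0.067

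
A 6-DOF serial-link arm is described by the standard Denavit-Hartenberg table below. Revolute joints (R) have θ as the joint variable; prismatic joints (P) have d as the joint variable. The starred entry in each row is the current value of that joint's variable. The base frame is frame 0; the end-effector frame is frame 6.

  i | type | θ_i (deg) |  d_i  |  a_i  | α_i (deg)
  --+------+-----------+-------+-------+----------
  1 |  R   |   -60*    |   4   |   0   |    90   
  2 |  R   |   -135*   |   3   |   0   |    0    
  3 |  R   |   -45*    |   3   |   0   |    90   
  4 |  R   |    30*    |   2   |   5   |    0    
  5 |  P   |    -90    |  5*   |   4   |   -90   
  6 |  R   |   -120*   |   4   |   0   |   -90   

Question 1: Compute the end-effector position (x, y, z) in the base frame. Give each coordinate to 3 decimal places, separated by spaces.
-10.990 4.964 11.000

after link 1: o_1 = (0.0000, 0.0000, 4.0000)
after link 2: o_2 = (-2.5981, -1.5000, 4.0000)
after link 3: o_3 = (-5.1962, -3.0000, 4.0000)
after link 4: o_4 = (-9.5263, -0.5000, 6.0000)
after link 5: o_5 = (-7.5263, 2.9641, 11.0000)
after link 6: o_6 = (-10.9904, 4.9641, 11.0000)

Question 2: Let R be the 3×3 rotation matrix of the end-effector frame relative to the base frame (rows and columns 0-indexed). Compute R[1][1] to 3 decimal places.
-0.500

End-effector y-axis (col 1 of R) = (0.8660,-0.5000,0.0000)
R[1][1] = -0.5000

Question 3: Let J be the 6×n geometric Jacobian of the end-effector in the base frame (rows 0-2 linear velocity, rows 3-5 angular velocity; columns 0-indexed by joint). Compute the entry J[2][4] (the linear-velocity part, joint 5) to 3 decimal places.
1.000

prismatic axis z_4 = (-0.0000,0.0000,1.0000)
J_v[:, 4] = z_4; J_ω[:, 4] = (0,0,0)
entry J[2][4] = 1.0000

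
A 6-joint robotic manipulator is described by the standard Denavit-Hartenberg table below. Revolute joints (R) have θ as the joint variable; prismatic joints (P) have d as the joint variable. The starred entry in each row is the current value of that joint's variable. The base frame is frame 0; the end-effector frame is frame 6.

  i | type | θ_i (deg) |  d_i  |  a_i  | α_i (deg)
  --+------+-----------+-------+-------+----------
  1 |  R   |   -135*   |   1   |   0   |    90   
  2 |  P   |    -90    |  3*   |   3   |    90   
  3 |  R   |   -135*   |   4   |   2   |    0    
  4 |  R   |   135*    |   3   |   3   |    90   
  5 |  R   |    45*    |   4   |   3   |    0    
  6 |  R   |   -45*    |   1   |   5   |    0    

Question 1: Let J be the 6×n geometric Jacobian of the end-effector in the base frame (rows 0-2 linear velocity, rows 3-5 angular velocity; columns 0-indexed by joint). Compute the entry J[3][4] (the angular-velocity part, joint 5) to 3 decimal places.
axis z_4 = (0.7071,-0.7071,-0.0000); lever o_n−o_4 = (5.0355,-2.0355,-7.1213)
cross product → J_v[:, 4] = (5.0355,5.0355,2.1213)
J_ω[:, 4] = z_4
entry J[3][4] = 0.7071

0.707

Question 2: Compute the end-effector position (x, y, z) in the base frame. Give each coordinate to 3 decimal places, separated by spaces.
8.864 4.036 -10.707

after link 1: o_1 = (0.0000, 0.0000, 1.0000)
after link 2: o_2 = (-2.1213, 2.1213, -2.0000)
after link 3: o_3 = (1.7071, 3.9497, -0.5858)
after link 4: o_4 = (3.8284, 6.0711, -3.5858)
after link 5: o_5 = (8.1569, 4.7426, -5.7071)
after link 6: o_6 = (8.8640, 4.0355, -10.7071)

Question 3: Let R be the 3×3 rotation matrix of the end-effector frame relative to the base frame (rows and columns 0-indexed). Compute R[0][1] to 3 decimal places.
End-effector y-axis (col 1 of R) = (0.7071,0.7071,0.0000)
R[0][1] = 0.7071

0.707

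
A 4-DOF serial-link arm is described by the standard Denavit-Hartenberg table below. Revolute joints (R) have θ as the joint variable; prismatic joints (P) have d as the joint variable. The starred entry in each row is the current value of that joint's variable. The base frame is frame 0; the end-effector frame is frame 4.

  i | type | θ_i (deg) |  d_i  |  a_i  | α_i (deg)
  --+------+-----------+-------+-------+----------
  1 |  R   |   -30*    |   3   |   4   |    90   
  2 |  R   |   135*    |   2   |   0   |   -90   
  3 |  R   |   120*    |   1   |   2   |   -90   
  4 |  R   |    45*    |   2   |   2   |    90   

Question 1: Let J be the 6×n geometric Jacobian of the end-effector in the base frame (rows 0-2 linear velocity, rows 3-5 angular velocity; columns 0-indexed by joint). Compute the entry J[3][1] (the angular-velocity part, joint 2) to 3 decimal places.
axis z_1 = (-0.5000,-0.8660,0.0000); lever o_n−o_1 = (2.3381,-1.3998,-2.1390)
cross product → J_v[:, 1] = (1.8524,-1.0695,2.7247)
J_ω[:, 1] = z_1
entry J[3][1] = -0.5000

-0.500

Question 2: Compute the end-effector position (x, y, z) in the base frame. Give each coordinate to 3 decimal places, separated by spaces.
5.802 -3.400 0.861

after link 1: o_1 = (3.4641, -2.0000, 3.0000)
after link 2: o_2 = (2.4641, -3.7321, 3.0000)
after link 3: o_3 = (3.3301, -2.2321, 1.5858)
after link 4: o_4 = (5.8022, -3.3998, 0.8610)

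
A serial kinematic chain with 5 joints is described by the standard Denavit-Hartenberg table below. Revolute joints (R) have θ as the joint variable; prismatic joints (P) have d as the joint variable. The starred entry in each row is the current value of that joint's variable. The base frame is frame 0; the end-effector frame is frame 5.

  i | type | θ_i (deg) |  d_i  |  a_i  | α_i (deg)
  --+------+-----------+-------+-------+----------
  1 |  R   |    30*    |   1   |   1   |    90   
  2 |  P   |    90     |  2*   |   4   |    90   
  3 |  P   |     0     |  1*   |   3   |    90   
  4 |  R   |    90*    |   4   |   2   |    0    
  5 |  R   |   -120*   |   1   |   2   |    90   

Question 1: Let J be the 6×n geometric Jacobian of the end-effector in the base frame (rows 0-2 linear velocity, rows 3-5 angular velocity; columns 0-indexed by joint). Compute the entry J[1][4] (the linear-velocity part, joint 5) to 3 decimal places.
axis z_4 = (-0.5000,0.8660,-0.0000); lever o_n−o_4 = (-1.3660,0.3660,1.7321)
cross product → J_v[:, 4] = (1.5000,0.8660,1.0000)
J_ω[:, 4] = z_4
entry J[1][4] = 0.8660

0.866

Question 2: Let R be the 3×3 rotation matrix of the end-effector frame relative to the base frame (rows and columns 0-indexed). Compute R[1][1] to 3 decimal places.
End-effector y-axis (col 1 of R) = (-0.5000,0.8660,-0.0000)
R[1][1] = 0.8660

0.866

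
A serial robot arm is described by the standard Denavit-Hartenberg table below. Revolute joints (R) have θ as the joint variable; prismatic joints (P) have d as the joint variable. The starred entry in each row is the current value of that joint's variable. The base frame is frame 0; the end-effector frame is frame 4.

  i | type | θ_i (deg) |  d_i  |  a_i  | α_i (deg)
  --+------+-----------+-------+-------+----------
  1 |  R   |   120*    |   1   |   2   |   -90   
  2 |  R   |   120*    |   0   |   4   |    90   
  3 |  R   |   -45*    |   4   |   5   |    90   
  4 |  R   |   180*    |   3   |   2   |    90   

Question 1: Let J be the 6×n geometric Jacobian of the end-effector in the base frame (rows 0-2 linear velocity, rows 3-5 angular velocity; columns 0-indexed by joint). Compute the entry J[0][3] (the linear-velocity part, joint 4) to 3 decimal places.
axis z_3 = (0.4356,0.6597,0.6124); lever o_n−o_3 = (-0.2715,1.8845,3.0619)
cross product → J_v[:, 3] = (0.8660,-1.5000,1.0000)
J_ω[:, 3] = z_3
entry J[0][3] = 0.8660

0.866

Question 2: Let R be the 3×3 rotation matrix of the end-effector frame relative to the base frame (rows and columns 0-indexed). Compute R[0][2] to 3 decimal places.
-0.433

End-effector z-axis (col 2 of R) = (-0.4330,0.7500,-0.5000)
R[0][2] = -0.4330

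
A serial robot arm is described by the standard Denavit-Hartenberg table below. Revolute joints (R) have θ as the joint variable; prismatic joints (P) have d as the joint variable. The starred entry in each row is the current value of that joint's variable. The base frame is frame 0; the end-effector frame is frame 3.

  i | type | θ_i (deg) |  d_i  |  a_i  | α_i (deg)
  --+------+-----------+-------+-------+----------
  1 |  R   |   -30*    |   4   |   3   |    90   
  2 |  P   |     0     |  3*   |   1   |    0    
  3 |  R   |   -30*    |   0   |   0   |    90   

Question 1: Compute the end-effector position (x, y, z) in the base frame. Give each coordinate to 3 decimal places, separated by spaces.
1.964 -4.598 4.000

after link 1: o_1 = (2.5981, -1.5000, 4.0000)
after link 2: o_2 = (1.9641, -4.5981, 4.0000)
after link 3: o_3 = (1.9641, -4.5981, 4.0000)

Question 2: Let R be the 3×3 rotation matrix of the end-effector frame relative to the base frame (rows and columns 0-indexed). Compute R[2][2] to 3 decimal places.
-0.866

End-effector z-axis (col 2 of R) = (-0.4330,0.2500,-0.8660)
R[2][2] = -0.8660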